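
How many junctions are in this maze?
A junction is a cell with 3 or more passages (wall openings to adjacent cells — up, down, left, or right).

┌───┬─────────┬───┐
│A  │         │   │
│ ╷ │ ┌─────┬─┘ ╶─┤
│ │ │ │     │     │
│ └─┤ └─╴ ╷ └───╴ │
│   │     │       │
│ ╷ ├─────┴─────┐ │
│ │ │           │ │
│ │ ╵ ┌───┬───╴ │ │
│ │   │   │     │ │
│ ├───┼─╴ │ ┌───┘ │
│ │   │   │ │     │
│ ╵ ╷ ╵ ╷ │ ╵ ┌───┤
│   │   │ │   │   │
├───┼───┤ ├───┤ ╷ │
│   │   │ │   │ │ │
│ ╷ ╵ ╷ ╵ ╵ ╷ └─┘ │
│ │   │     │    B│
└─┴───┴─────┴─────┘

Checking each cell for number of passages:

Junctions found (3+ passages):
  (1, 4): 3 passages
  (1, 7): 3 passages
  (2, 0): 3 passages
  (2, 8): 3 passages
  (5, 4): 3 passages
  (8, 4): 3 passages
Total junctions: 6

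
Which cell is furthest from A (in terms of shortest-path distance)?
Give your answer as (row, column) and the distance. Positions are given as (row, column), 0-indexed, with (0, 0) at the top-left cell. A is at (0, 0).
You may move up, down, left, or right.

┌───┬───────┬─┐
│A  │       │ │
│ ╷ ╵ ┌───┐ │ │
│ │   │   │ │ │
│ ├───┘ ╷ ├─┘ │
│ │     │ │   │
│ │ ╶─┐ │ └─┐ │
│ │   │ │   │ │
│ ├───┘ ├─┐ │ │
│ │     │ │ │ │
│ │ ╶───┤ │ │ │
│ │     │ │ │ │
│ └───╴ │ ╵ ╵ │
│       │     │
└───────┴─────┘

Computing BFS distances from A to all cells:
Furthest cell: (0, 6)
Distance: 32 steps

Path from A to the furthest cell:

┌───┬───────┬─┐
│A  │       │B│
│ ╷ ╵ ┌───┐ │ │
│↓│   │↱ ↓│ │↑│
│ ├───┘ ╷ ├─┘ │
│↓│    ↑│↓│  ↑│
│ │ ╶─┐ │ └─┐ │
│↓│   │↑│↳ ↓│↑│
│ ├───┘ ├─┐ │ │
│↓│↱ → ↑│ │↓│↑│
│ │ ╶───┤ │ │ │
│↓│↑ ← ↰│ │↓│↑│
│ └───╴ │ ╵ ╵ │
│↳ → → ↑│  ↳ ↑│
└───────┴─────┘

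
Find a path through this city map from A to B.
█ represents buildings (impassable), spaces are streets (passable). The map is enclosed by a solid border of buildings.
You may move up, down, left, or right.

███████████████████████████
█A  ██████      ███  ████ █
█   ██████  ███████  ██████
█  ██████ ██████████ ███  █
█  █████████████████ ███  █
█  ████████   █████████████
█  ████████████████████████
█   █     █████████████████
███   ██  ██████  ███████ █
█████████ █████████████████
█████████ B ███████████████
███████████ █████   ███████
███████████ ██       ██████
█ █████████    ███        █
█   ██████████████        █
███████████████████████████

Finding the shortest path from A to B:
Movement: cardinal only
Path length: 20 steps
Directions: down → down → down → down → down → down → right → right → down → right → right → up → right → right → right → down → right → down → down → right

Solution:

███████████████████████████
█A  ██████      ███  ████ █
█↓  ██████  ███████  ██████
█↓ ██████ ██████████ ███  █
█↓ █████████████████ ███  █
█↓ ████████   █████████████
█↓ ████████████████████████
█↳→↓█↱→→↓ █████████████████
███↳→↑██↳↓██████  ███████ █
█████████↓█████████████████
█████████↳B ███████████████
███████████ █████   ███████
███████████ ██       ██████
█ █████████    ███        █
█   ██████████████        █
███████████████████████████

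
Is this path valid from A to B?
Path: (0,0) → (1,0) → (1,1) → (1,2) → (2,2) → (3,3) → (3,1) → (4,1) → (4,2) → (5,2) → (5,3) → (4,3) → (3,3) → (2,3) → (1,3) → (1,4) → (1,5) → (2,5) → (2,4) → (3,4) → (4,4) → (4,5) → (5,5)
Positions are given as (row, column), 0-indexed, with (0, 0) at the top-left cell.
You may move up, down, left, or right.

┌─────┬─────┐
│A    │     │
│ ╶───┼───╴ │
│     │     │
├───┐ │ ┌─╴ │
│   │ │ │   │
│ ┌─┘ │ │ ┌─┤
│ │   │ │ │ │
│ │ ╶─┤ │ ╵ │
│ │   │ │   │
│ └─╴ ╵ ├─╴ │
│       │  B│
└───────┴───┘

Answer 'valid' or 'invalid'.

Checking path validity:
Result: Invalid move at step 5: cannot move from (2, 2) to (3, 3).

invalid

Correct solution:

┌─────┬─────┐
│A    │     │
│ ╶───┼───╴ │
│↳ → ↓│↱ → ↓│
├───┐ │ ┌─╴ │
│   │↓│↑│↓ ↲│
│ ┌─┘ │ │ ┌─┤
│ │↓ ↲│↑│↓│ │
│ │ ╶─┤ │ ╵ │
│ │↳ ↓│↑│↳ ↓│
│ └─╴ ╵ ├─╴ │
│    ↳ ↑│  B│
└───────┴───┘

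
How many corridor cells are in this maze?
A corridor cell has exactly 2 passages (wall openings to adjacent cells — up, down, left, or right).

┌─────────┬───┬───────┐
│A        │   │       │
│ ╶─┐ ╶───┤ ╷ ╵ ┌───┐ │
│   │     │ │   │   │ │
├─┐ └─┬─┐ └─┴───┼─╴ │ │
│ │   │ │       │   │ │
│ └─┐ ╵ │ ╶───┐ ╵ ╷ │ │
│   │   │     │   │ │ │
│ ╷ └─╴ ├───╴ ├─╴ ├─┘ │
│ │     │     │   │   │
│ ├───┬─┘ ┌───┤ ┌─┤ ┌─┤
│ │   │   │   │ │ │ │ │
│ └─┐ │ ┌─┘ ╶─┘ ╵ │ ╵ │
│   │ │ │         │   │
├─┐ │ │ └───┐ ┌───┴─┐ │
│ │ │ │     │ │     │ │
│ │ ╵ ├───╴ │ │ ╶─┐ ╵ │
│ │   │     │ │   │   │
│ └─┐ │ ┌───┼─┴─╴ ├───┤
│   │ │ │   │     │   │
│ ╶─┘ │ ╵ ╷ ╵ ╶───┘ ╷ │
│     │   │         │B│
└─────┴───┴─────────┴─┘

Counting cells with exactly 2 passages:
Total corridor cells: 93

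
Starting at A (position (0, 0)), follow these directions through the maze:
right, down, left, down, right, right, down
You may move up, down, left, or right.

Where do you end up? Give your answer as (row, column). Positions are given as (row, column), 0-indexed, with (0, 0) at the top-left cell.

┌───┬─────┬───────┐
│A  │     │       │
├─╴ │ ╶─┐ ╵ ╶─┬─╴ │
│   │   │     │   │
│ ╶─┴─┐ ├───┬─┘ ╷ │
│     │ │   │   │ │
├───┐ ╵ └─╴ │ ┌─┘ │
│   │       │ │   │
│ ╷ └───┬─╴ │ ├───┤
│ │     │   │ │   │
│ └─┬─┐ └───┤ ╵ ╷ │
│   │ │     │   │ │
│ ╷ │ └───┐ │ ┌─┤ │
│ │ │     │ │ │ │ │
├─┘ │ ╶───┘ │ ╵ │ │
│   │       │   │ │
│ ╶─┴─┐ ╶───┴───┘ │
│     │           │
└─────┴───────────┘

Following directions step by step:
Start: (0, 0)
  right: (0, 0) → (0, 1)
  down: (0, 1) → (1, 1)
  left: (1, 1) → (1, 0)
  down: (1, 0) → (2, 0)
  right: (2, 0) → (2, 1)
  right: (2, 1) → (2, 2)
  down: (2, 2) → (3, 2)
Final position: (3, 2)

Path taken:

┌───┬─────┬───────┐
│A ↓│     │       │
├─╴ │ ╶─┐ ╵ ╶─┬─╴ │
│↓ ↲│   │     │   │
│ ╶─┴─┐ ├───┬─┘ ╷ │
│↳ → ↓│ │   │   │ │
├───┐ ╵ └─╴ │ ┌─┘ │
│   │B      │ │   │
│ ╷ └───┬─╴ │ ├───┤
│ │     │   │ │   │
│ └─┬─┐ └───┤ ╵ ╷ │
│   │ │     │   │ │
│ ╷ │ └───┐ │ ┌─┤ │
│ │ │     │ │ │ │ │
├─┘ │ ╶───┘ │ ╵ │ │
│   │       │   │ │
│ ╶─┴─┐ ╶───┴───┘ │
│     │           │
└─────┴───────────┘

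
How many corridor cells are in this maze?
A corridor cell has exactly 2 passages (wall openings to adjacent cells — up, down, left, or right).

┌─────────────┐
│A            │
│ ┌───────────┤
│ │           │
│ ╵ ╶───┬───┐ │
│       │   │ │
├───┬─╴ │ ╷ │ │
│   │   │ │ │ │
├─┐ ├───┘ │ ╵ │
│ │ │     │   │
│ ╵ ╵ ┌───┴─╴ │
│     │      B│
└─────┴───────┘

Counting cells with exactly 2 passages:
Total corridor cells: 34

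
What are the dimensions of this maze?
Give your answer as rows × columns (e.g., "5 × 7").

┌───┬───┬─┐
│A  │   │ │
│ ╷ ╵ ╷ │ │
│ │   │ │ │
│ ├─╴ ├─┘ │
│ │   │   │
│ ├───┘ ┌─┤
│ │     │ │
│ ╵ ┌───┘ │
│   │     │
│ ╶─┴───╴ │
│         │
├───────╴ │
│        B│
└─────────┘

Counting the maze dimensions:
Rows (vertical): 7
Columns (horizontal): 5
Dimensions: 7 × 5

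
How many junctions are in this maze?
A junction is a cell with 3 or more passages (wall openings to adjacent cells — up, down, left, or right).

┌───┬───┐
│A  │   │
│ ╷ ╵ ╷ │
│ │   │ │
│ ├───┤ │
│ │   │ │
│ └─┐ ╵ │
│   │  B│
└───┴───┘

Checking each cell for number of passages:

Junctions found (3+ passages):
Total junctions: 0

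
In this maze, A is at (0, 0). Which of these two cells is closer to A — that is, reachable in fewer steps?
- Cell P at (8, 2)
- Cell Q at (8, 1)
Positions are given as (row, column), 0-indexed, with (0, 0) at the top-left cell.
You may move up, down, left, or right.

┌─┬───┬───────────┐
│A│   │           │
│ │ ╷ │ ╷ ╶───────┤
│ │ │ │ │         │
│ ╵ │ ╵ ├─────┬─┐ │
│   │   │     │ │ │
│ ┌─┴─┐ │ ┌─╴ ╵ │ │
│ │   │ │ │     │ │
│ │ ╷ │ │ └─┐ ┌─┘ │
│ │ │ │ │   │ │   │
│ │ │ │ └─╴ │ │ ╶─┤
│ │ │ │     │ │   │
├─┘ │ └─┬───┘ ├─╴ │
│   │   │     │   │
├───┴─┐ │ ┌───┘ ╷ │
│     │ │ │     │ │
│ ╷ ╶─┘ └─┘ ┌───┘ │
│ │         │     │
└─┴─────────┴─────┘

Shortest path A → P at (8, 2): 32 steps
Shortest path A → Q at (8, 1): 33 steps

P is closer (32 steps vs 33 steps).

Path to P:

┌─┬───┬───────────┐
│A│↱ ↓│↱ ↓        │
│ │ ╷ │ ╷ ╶───────┤
│↓│↑│↓│↑│↳ → → → ↓│
│ ╵ │ ╵ ├─────┬─┐ │
│↳ ↑│↳ ↑│     │ │↓│
│ ┌─┴─┐ │ ┌─╴ ╵ │ │
│ │   │ │ │     │↓│
│ │ ╷ │ │ └─┐ ┌─┘ │
│ │ │ │ │   │ │↓ ↲│
│ │ │ │ └─╴ │ │ ╶─┤
│ │ │ │     │ │↳ ↓│
├─┘ │ └─┬───┘ ├─╴ │
│   │   │     │↓ ↲│
├───┴─┐ │ ┌───┘ ╷ │
│     │ │ │↓ ← ↲│ │
│ ╷ ╶─┘ └─┘ ┌───┘ │
│ │  P ← ← ↲│     │
└─┴─────────┴─────┘

Path to Q:

┌─┬───┬───────────┐
│A│↱ ↓│↱ ↓        │
│ │ ╷ │ ╷ ╶───────┤
│↓│↑│↓│↑│↳ → → → ↓│
│ ╵ │ ╵ ├─────┬─┐ │
│↳ ↑│↳ ↑│     │ │↓│
│ ┌─┴─┐ │ ┌─╴ ╵ │ │
│ │   │ │ │     │↓│
│ │ ╷ │ │ └─┐ ┌─┘ │
│ │ │ │ │   │ │↓ ↲│
│ │ │ │ └─╴ │ │ ╶─┤
│ │ │ │     │ │↳ ↓│
├─┘ │ └─┬───┘ ├─╴ │
│   │   │     │↓ ↲│
├───┴─┐ │ ┌───┘ ╷ │
│     │ │ │↓ ← ↲│ │
│ ╷ ╶─┘ └─┘ ┌───┘ │
│ │Q ← ← ← ↲│     │
└─┴─────────┴─────┘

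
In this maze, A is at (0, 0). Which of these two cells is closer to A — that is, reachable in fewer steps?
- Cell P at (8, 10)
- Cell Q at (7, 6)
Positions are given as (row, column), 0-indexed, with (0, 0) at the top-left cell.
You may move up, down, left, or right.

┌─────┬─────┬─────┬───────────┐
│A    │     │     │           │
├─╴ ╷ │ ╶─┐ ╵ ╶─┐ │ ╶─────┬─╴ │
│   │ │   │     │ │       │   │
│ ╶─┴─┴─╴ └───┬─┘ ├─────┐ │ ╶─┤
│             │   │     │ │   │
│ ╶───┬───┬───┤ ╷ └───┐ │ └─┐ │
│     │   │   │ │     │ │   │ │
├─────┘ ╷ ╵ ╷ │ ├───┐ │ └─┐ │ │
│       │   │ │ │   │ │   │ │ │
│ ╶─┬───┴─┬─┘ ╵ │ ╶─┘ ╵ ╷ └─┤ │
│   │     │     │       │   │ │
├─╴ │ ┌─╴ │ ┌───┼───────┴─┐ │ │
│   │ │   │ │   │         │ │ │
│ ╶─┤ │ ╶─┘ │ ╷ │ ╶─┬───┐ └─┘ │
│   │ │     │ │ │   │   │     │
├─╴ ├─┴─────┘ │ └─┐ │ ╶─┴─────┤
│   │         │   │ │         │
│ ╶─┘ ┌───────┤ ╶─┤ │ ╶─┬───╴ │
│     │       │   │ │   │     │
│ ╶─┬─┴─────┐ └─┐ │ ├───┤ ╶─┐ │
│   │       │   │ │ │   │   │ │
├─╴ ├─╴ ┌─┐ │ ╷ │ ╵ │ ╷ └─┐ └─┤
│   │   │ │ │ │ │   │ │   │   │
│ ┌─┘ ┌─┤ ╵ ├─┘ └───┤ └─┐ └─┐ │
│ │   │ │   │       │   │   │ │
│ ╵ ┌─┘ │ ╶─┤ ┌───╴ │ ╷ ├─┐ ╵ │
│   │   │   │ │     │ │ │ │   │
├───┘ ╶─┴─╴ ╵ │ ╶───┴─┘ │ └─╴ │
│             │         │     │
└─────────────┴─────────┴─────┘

Shortest path A → P at (8, 10): 104 steps
Shortest path A → Q at (7, 6): 53 steps

Q is closer (53 steps vs 104 steps).

Path to P:

┌─────┬─────┬─────┬───────────┐
│A ↓  │↱ → ↓│↱ → ↓│           │
├─╴ ╷ │ ╶─┐ ╵ ╶─┐ │ ╶─────┬─╴ │
│↓ ↲│ │↑ ↰│↳ ↑  │↓│       │   │
│ ╶─┴─┴─╴ └───┬─┘ ├─────┐ │ ╶─┤
│↳ → → → ↑    │↓ ↲│     │ │   │
│ ╶───┬───┬───┤ ╷ └───┐ │ └─┐ │
│     │↓ ↰│↓ ↰│↓│     │ │   │ │
├─────┘ ╷ ╵ ╷ │ ├───┐ │ └─┐ │ │
│↓ ← ← ↲│↑ ↲│↑│↓│   │ │   │ │ │
│ ╶─┬───┴─┬─┘ ╵ │ ╶─┘ ╵ ╷ └─┤ │
│↳ ↓│     │  ↑ ↲│       │   │ │
├─╴ │ ┌─╴ │ ┌───┼───────┴─┐ │ │
│↓ ↲│ │   │ │   │         │ │ │
│ ╶─┤ │ ╶─┘ │ ╷ │ ╶─┬───┐ └─┘ │
│↳ ↓│ │     │ │ │   │   │     │
├─╴ ├─┴─────┘ │ └─┐ │ ╶─┴─────┤
│↓ ↲│         │   │ │P ← ← ← ↰│
│ ╶─┘ ┌───────┤ ╶─┤ │ ╶─┬───╴ │
│↓    │       │   │ │   │↱ → ↑│
│ ╶─┬─┴─────┐ └─┐ │ ├───┤ ╶─┐ │
│↳ ↓│  ↱ → ↓│   │ │ │↱ ↓│↑ ↰│ │
├─╴ ├─╴ ┌─┐ │ ╷ │ ╵ │ ╷ └─┐ └─┤
│↓ ↲│↱ ↑│ │↓│ │ │   │↑│↳ ↓│↑ ↰│
│ ┌─┘ ┌─┤ ╵ ├─┘ └───┤ └─┐ └─┐ │
│↓│↱ ↑│ │↓ ↲│↱ → → ↓│↑ ↰│↳ ↓│↑│
│ ╵ ┌─┘ │ ╶─┤ ┌───╴ │ ╷ ├─┐ ╵ │
│↳ ↑│   │↳ ↓│↑│↓ ← ↲│ │↑│ │↳ ↑│
├───┘ ╶─┴─╴ ╵ │ ╶───┴─┘ │ └─╴ │
│          ↳ ↑│↳ → → → ↑│     │
└─────────────┴─────────┴─────┘

Path to Q:

┌─────┬─────┬─────┬───────────┐
│A ↓  │↱ → ↓│↱ → ↓│           │
├─╴ ╷ │ ╶─┐ ╵ ╶─┐ │ ╶─────┬─╴ │
│↓ ↲│ │↑ ↰│↳ ↑  │↓│       │   │
│ ╶─┴─┴─╴ └───┬─┘ ├─────┐ │ ╶─┤
│↳ → → → ↑    │↓ ↲│     │ │   │
│ ╶───┬───┬───┤ ╷ └───┐ │ └─┐ │
│     │↓ ↰│↓ ↰│↓│     │ │   │ │
├─────┘ ╷ ╵ ╷ │ ├───┐ │ └─┐ │ │
│↓ ← ← ↲│↑ ↲│↑│↓│   │ │   │ │ │
│ ╶─┬───┴─┬─┘ ╵ │ ╶─┘ ╵ ╷ └─┤ │
│↳ ↓│     │  ↑ ↲│       │   │ │
├─╴ │ ┌─╴ │ ┌───┼───────┴─┐ │ │
│↓ ↲│ │   │ │   │         │ │ │
│ ╶─┤ │ ╶─┘ │ ╷ │ ╶─┬───┐ └─┘ │
│↳ ↓│ │     │Q│ │   │   │     │
├─╴ ├─┴─────┘ │ └─┐ │ ╶─┴─────┤
│↓ ↲│↱ → → → ↑│   │ │         │
│ ╶─┘ ┌───────┤ ╶─┤ │ ╶─┬───╴ │
│↳ → ↑│       │   │ │   │     │
│ ╶─┬─┴─────┐ └─┐ │ ├───┤ ╶─┐ │
│   │       │   │ │ │   │   │ │
├─╴ ├─╴ ┌─┐ │ ╷ │ ╵ │ ╷ └─┐ └─┤
│   │   │ │ │ │ │   │ │   │   │
│ ┌─┘ ┌─┤ ╵ ├─┘ └───┤ └─┐ └─┐ │
│ │   │ │   │       │   │   │ │
│ ╵ ┌─┘ │ ╶─┤ ┌───╴ │ ╷ ├─┐ ╵ │
│   │   │   │ │     │ │ │ │   │
├───┘ ╶─┴─╴ ╵ │ ╶───┴─┘ │ └─╴ │
│             │         │     │
└─────────────┴─────────┴─────┘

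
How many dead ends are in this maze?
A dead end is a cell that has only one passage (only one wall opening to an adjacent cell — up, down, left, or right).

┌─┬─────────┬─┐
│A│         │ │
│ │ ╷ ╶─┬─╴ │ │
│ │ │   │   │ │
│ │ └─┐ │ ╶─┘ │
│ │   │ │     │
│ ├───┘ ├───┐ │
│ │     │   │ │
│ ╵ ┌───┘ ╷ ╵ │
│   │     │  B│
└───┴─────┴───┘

Checking each cell for number of passages:

Dead ends found at positions:
  (0, 0)
  (0, 6)
  (2, 2)
  (4, 2)
Total dead ends: 4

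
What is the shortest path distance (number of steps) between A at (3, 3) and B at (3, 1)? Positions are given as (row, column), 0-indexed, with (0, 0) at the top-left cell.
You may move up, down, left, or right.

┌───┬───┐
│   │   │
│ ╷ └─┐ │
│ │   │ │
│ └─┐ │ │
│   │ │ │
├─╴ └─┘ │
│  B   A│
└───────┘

Finding path from (3, 3) to (3, 1):
Path: (3,3) → (3,2) → (3,1)
Distance: 2 steps

Solution:

┌───┬───┐
│   │   │
│ ╷ └─┐ │
│ │   │ │
│ └─┐ │ │
│   │ │ │
├─╴ └─┘ │
│  B ← A│
└───────┘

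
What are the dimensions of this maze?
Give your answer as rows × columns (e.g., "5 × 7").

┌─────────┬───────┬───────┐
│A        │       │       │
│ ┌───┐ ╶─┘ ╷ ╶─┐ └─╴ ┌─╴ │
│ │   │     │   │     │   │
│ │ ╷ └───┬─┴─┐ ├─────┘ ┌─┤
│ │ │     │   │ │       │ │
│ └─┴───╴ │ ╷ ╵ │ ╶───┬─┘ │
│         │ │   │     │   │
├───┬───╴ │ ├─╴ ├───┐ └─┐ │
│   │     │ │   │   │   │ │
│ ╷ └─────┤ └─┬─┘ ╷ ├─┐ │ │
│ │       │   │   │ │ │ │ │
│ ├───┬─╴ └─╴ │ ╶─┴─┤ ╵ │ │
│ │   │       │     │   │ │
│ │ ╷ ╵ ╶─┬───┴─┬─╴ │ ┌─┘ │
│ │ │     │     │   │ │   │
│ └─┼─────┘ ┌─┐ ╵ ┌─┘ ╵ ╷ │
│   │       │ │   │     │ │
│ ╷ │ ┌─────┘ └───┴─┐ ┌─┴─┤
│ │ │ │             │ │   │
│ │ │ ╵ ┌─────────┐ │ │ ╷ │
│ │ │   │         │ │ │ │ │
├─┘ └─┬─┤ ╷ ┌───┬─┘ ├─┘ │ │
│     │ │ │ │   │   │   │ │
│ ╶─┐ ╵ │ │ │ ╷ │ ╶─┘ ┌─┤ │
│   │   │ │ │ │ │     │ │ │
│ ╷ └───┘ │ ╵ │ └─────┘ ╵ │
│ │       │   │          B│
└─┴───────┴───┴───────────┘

Counting the maze dimensions:
Rows (vertical): 14
Columns (horizontal): 13
Dimensions: 14 × 13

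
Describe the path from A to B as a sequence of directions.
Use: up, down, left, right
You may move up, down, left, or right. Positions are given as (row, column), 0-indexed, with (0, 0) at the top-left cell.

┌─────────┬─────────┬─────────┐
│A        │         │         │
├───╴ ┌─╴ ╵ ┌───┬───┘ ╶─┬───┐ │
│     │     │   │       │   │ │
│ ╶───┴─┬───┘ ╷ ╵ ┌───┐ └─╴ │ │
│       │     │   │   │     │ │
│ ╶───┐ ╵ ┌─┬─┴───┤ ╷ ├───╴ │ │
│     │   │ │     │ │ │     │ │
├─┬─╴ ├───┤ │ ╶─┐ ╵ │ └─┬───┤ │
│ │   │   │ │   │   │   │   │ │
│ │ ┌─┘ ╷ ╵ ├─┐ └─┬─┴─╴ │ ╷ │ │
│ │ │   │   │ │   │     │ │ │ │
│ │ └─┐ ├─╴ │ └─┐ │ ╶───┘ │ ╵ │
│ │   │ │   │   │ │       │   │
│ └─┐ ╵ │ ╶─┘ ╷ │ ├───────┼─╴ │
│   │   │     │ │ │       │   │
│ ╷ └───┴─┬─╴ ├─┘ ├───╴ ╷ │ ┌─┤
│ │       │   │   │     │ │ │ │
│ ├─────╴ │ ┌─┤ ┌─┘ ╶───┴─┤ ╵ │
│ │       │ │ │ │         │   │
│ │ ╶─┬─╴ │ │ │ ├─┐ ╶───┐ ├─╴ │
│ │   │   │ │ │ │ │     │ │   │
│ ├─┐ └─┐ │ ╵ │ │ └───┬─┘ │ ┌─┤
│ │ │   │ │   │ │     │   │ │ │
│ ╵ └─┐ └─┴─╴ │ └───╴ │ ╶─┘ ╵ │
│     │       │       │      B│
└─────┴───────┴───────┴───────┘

Finding the path and converting it to directions:
Path through cells: (0,0) → (0,1) → (0,2) → (1,2) → (1,1) → (1,0) → (2,0) → (2,1) → (2,2) → (2,3) → (3,3) → (3,4) → (2,4) → (2,5) → (2,6) → (1,6) → (1,7) → (2,7) → (2,8) → (1,8) → (1,9) → (1,10) → (0,10) → (0,11) → (0,12) → (0,13) → (0,14) → (1,14) → (2,14) → (3,14) → (4,14) → (5,14) → (6,14) → (7,14) → (7,13) → (8,13) → (9,13) → (9,14) → (10,14) → (10,13) → (11,13) → (12,13) → (12,14)
Directions: right, right, down, left, left, down, right, right, right, down, right, up, right, right, up, right, down, right, up, right, right, up, right, right, right, right, down, down, down, down, down, down, down, left, down, down, right, down, left, down, down, right

Solution:

┌─────────┬─────────┬─────────┐
│A → ↓    │         │↱ → → → ↓│
├───╴ ┌─╴ ╵ ┌───┬───┘ ╶─┬───┐ │
│↓ ← ↲│     │↱ ↓│↱ → ↑  │   │↓│
│ ╶───┴─┬───┘ ╷ ╵ ┌───┐ └─╴ │ │
│↳ → → ↓│↱ → ↑│↳ ↑│   │     │↓│
│ ╶───┐ ╵ ┌─┬─┴───┤ ╷ ├───╴ │ │
│     │↳ ↑│ │     │ │ │     │↓│
├─┬─╴ ├───┤ │ ╶─┐ ╵ │ └─┬───┤ │
│ │   │   │ │   │   │   │   │↓│
│ │ ┌─┘ ╷ ╵ ├─┐ └─┬─┴─╴ │ ╷ │ │
│ │ │   │   │ │   │     │ │ │↓│
│ │ └─┐ ├─╴ │ └─┐ │ ╶───┘ │ ╵ │
│ │   │ │   │   │ │       │  ↓│
│ └─┐ ╵ │ ╶─┘ ╷ │ ├───────┼─╴ │
│   │   │     │ │ │       │↓ ↲│
│ ╷ └───┴─┬─╴ ├─┘ ├───╴ ╷ │ ┌─┤
│ │       │   │   │     │ │↓│ │
│ ├─────╴ │ ┌─┤ ┌─┘ ╶───┴─┤ ╵ │
│ │       │ │ │ │         │↳ ↓│
│ │ ╶─┬─╴ │ │ │ ├─┐ ╶───┐ ├─╴ │
│ │   │   │ │ │ │ │     │ │↓ ↲│
│ ├─┐ └─┐ │ ╵ │ │ └───┬─┘ │ ┌─┤
│ │ │   │ │   │ │     │   │↓│ │
│ ╵ └─┐ └─┴─╴ │ └───╴ │ ╶─┘ ╵ │
│     │       │       │    ↳ B│
└─────┴───────┴───────┴───────┘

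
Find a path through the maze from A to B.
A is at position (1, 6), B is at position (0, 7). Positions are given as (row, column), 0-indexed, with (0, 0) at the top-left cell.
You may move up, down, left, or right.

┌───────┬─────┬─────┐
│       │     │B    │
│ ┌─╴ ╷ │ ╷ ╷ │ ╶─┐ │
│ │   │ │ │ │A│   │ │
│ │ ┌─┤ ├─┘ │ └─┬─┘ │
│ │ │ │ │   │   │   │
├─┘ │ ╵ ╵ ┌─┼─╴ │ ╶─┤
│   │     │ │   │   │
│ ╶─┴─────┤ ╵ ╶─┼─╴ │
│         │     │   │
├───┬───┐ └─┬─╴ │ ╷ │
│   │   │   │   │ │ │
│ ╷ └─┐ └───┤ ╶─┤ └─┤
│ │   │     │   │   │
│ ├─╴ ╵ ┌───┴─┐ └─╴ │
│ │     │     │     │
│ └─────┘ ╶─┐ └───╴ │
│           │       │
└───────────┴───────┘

Finding the shortest path from (1, 6) to (0, 7):
Path length: 26 steps
Directions: down → right → down → left → down → right → down → left → down → right → down → right → right → up → left → up → up → right → up → left → up → right → up → up → left → left

Solution:

┌───────┬─────┬─────┐
│       │     │B ← ↰│
│ ┌─╴ ╷ │ ╷ ╷ │ ╶─┐ │
│ │   │ │ │ │A│   │↑│
│ │ ┌─┤ ├─┘ │ └─┬─┘ │
│ │ │ │ │   │↳ ↓│↱ ↑│
├─┘ │ ╵ ╵ ┌─┼─╴ │ ╶─┤
│   │     │ │↓ ↲│↑ ↰│
│ ╶─┴─────┤ ╵ ╶─┼─╴ │
│         │  ↳ ↓│↱ ↑│
├───┬───┐ └─┬─╴ │ ╷ │
│   │   │   │↓ ↲│↑│ │
│ ╷ └─┐ └───┤ ╶─┤ └─┤
│ │   │     │↳ ↓│↑ ↰│
│ ├─╴ ╵ ┌───┴─┐ └─╴ │
│ │     │     │↳ → ↑│
│ └─────┘ ╶─┐ └───╴ │
│           │       │
└───────────┴───────┘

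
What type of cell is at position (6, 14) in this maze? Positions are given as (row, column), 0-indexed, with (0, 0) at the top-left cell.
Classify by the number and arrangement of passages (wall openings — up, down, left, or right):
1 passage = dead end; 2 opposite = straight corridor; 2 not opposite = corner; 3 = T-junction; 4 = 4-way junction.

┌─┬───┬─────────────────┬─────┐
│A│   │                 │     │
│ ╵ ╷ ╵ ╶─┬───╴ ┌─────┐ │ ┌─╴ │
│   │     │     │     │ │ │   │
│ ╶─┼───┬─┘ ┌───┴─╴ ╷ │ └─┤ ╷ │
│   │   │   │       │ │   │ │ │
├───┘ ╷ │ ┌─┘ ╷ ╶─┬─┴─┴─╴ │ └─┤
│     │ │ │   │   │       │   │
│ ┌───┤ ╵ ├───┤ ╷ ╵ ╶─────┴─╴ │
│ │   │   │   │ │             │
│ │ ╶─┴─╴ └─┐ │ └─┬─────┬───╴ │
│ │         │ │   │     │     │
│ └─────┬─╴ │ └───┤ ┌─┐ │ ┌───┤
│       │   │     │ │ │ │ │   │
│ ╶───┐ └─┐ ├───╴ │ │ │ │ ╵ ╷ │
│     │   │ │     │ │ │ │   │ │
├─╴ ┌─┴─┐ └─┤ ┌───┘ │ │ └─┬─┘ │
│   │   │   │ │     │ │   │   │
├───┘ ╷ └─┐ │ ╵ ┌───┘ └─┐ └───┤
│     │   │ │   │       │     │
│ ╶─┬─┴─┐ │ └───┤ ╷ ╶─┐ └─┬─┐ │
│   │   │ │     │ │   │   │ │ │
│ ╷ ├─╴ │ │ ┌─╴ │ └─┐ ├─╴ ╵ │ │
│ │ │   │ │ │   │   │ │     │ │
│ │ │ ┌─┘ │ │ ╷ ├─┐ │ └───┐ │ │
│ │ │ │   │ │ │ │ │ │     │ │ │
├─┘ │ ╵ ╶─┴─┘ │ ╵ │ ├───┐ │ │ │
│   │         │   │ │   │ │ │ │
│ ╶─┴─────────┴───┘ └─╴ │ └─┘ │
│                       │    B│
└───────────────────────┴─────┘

Checking cell at (6, 14):
Number of passages: 2
Cell type: corner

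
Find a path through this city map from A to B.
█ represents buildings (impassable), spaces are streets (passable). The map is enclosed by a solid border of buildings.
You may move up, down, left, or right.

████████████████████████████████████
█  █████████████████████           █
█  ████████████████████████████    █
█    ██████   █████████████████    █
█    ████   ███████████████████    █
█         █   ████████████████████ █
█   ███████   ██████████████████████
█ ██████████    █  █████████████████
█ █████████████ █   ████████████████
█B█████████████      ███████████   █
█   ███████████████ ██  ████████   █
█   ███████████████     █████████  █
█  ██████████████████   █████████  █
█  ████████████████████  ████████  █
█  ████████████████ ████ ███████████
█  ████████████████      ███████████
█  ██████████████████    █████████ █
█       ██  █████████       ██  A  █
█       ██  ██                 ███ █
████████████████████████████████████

Finding the shortest path from A to B:
Movement: cardinal only
Path length: 51 steps
Directions: left → left → down → left → left → left → up → left → left → left → up → up → up → up → left → up → up → left → left → left → left → up → up → left → left → left → left → up → up → left → left → up → up → left → left → up → left → left → down → left → left → left → left → left → left → down → left → left → down → down → down

Solution:

████████████████████████████████████
█  █████████████████████           █
█  ████████████████████████████    █
█    ██████   █████████████████    █
█    ████↓←↰███████████████████    █
█  ↓←←←←←↲█↑←↰████████████████████ █
█↓←↲███████  ↑██████████████████████
█↓██████████ ↑←↰█  █████████████████
█↓█████████████↑█   ████████████████
█B█████████████↑←←←↰ ███████████   █
█   ███████████████↑██  ████████   █
█   ███████████████↑←←←↰█████████  █
█  ██████████████████  ↑█████████  █
█  ████████████████████↑↰████████  █
█  ████████████████ ████↑███████████
█  ████████████████     ↑███████████
█  ██████████████████   ↑█████████ █
█       ██  █████████   ↑←←↰██↓←A  █
█       ██  ██             ↑←←↲███ █
████████████████████████████████████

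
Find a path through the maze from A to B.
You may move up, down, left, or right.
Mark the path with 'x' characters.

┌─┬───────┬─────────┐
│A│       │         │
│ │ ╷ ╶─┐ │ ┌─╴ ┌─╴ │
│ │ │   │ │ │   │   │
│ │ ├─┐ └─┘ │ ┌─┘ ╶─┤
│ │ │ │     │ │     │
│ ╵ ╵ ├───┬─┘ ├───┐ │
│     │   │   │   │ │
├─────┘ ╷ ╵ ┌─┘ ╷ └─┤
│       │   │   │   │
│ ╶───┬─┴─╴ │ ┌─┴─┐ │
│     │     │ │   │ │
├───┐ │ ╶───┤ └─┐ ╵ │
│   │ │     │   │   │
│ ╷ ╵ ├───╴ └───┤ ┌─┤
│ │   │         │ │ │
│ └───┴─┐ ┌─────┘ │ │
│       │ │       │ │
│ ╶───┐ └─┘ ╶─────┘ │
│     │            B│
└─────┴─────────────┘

Finding the shortest path through the maze:
Path length: 50 steps
Directions: down → down → down → right → up → up → up → right → down → right → down → right → right → up → up → right → right → down → left → down → down → left → down → left → up → left → down → left → left → left → down → right → right → down → down → left → up → left → down → down → right → right → right → down → right → right → right → right → right → right

Solution:

┌─┬───────┬─────────┐
│A│x x    │x x x    │
│ │ ╷ ╶─┐ │ ┌─╴ ┌─╴ │
│x│x│x x│ │x│x x│   │
│ │ ├─┐ └─┘ │ ┌─┘ ╶─┤
│x│x│ │x x x│x│     │
│ ╵ ╵ ├───┬─┘ ├───┐ │
│x x  │x x│x x│   │ │
├─────┘ ╷ ╵ ┌─┘ ╷ └─┤
│x x x x│x x│   │   │
│ ╶───┬─┴─╴ │ ┌─┴─┐ │
│x x x│     │ │   │ │
├───┐ │ ╶───┤ └─┐ ╵ │
│x x│x│     │   │   │
│ ╷ ╵ ├───╴ └───┤ ┌─┤
│x│x x│         │ │ │
│ └───┴─┐ ┌─────┘ │ │
│x x x x│ │       │ │
│ ╶───┐ └─┘ ╶─────┘ │
│     │x x x x x x B│
└─────┴─────────────┘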